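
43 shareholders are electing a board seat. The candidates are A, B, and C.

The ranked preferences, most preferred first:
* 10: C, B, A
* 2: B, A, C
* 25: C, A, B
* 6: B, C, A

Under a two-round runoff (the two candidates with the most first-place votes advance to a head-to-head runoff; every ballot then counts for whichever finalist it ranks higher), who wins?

Round 1 first-place votes: A 0, B 8, C 35. C and B advance.
Runoff: C is ranked above B on 35 ballots, B above C on 8.

C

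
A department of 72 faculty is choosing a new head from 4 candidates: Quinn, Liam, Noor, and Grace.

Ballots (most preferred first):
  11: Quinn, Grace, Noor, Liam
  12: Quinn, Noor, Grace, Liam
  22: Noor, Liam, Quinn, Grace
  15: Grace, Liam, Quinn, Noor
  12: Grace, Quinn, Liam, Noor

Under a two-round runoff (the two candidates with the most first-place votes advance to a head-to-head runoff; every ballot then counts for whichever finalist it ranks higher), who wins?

Quinn

Round 1 first-place votes: Quinn 23, Liam 0, Noor 22, Grace 27. Grace and Quinn advance.
Runoff: Grace is ranked above Quinn on 27 ballots, Quinn above Grace on 45.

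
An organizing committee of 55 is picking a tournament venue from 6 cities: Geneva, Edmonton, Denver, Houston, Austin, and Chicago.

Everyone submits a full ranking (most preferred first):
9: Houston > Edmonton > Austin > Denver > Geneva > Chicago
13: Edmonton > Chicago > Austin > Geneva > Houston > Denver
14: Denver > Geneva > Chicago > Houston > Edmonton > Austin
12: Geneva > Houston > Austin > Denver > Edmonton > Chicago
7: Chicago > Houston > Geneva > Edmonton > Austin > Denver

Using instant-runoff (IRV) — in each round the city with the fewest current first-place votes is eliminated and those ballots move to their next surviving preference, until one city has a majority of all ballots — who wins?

Houston

Round 1: Geneva 12, Edmonton 13, Denver 14, Houston 9, Austin 0, Chicago 7. Austin eliminated.
Round 2: Geneva 12, Edmonton 13, Denver 14, Houston 9, Chicago 7. Chicago eliminated.
Round 3: Geneva 12, Edmonton 13, Denver 14, Houston 16. Geneva eliminated.
Round 4: Edmonton 13, Denver 14, Houston 28. Houston has a majority (≥28).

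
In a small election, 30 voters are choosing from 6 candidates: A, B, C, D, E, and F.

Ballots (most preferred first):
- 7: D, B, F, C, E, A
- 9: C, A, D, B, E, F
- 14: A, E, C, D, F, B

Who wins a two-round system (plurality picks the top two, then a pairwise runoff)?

C

Round 1 first-place votes: A 14, B 0, C 9, D 7, E 0, F 0. A and C advance.
Runoff: A is ranked above C on 14 ballots, C above A on 16.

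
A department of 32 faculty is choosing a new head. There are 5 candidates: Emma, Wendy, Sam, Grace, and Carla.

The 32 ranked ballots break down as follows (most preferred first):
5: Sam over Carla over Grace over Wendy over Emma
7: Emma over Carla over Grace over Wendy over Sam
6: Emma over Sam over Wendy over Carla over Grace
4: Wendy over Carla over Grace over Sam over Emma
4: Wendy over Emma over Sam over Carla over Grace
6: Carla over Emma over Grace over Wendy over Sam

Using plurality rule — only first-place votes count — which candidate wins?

Emma

First-place votes: Emma 13, Wendy 8, Sam 5, Grace 0, Carla 6.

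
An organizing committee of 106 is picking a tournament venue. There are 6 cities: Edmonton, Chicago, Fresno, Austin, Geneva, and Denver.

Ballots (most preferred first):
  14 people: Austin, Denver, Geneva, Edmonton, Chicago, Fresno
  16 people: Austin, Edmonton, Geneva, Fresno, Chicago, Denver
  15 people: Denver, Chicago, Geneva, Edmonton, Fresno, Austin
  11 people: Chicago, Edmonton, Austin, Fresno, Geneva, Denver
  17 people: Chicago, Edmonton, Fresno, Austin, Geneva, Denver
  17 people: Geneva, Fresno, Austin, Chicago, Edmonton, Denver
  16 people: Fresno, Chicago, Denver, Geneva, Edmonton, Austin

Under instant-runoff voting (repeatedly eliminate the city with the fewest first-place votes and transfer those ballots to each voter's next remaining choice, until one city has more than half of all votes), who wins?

Chicago

Round 1: Edmonton 0, Chicago 28, Fresno 16, Austin 30, Geneva 17, Denver 15. Edmonton eliminated.
Round 2: Chicago 28, Fresno 16, Austin 30, Geneva 17, Denver 15. Denver eliminated.
Round 3: Chicago 43, Fresno 16, Austin 30, Geneva 17. Fresno eliminated.
Round 4: Chicago 59, Austin 30, Geneva 17. Chicago has a majority (≥54).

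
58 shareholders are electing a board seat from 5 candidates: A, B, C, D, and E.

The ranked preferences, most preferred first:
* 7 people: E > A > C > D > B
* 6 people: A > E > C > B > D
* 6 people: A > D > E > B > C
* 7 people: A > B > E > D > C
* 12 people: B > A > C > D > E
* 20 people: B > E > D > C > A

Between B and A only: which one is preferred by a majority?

B

B is ranked above A on 32 ballots; A above B on 26.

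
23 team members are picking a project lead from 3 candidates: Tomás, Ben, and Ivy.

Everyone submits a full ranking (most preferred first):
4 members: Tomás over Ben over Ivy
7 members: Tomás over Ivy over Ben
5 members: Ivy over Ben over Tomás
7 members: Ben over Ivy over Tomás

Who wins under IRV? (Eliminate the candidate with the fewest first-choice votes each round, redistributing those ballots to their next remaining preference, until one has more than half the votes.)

Round 1: Tomás 11, Ben 7, Ivy 5. Ivy eliminated.
Round 2: Tomás 11, Ben 12. Ben has a majority (≥12).

Ben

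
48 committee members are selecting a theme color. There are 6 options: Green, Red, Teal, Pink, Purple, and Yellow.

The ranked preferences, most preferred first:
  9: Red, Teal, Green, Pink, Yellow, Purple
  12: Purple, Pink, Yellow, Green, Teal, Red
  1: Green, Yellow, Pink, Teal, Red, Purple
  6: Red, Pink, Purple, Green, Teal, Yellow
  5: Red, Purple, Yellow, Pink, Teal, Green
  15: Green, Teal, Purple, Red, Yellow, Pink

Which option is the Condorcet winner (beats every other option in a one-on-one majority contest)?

Green

Green vs Red: 28–20
Green vs Teal: 34–14
Green vs Pink: 25–23
Green vs Purple: 25–23
Green vs Yellow: 31–17
Green beats every other option.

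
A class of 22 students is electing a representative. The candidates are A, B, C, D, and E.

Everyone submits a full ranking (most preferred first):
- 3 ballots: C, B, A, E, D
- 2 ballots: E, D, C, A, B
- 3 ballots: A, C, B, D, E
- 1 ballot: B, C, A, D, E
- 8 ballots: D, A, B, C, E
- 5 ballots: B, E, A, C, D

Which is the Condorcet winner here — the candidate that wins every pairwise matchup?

A

A vs B: 13–9
A vs C: 16–6
A vs D: 12–10
A vs E: 15–7
A beats every other candidate.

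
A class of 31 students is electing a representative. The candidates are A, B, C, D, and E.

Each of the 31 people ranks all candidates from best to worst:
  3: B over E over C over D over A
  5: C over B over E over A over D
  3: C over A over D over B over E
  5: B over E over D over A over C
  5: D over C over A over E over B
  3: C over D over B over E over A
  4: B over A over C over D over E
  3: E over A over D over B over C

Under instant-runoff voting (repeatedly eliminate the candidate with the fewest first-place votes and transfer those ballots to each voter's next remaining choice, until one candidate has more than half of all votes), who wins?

Round 1: A 0, B 12, C 11, D 5, E 3. A eliminated.
Round 2: B 12, C 11, D 5, E 3. E eliminated.
Round 3: B 12, C 11, D 8. D eliminated.
Round 4: B 15, C 16. C has a majority (≥16).

C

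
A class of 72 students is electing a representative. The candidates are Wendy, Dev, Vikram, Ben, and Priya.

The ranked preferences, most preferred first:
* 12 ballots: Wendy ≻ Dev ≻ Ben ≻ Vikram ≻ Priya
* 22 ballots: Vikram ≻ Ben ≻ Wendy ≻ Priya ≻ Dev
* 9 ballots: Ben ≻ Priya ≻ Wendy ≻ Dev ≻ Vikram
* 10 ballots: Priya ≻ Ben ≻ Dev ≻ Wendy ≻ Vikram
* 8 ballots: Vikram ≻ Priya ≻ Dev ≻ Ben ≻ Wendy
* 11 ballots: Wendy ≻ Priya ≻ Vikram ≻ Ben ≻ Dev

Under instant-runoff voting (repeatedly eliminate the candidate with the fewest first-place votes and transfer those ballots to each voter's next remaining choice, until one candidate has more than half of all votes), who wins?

Wendy

Round 1: Wendy 23, Dev 0, Vikram 30, Ben 9, Priya 10. Dev eliminated.
Round 2: Wendy 23, Vikram 30, Ben 9, Priya 10. Ben eliminated.
Round 3: Wendy 23, Vikram 30, Priya 19. Priya eliminated.
Round 4: Wendy 42, Vikram 30. Wendy has a majority (≥37).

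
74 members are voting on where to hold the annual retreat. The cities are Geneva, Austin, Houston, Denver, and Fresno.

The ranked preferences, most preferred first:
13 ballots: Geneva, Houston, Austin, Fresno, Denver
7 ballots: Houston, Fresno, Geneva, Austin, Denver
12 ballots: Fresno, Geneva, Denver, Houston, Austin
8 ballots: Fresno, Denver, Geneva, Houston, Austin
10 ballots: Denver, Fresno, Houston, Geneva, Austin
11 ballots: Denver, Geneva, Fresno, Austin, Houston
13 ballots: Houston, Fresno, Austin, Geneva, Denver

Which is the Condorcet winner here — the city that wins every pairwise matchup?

Fresno

Fresno vs Geneva: 50–24
Fresno vs Austin: 61–13
Fresno vs Houston: 41–33
Fresno vs Denver: 53–21
Fresno beats every other city.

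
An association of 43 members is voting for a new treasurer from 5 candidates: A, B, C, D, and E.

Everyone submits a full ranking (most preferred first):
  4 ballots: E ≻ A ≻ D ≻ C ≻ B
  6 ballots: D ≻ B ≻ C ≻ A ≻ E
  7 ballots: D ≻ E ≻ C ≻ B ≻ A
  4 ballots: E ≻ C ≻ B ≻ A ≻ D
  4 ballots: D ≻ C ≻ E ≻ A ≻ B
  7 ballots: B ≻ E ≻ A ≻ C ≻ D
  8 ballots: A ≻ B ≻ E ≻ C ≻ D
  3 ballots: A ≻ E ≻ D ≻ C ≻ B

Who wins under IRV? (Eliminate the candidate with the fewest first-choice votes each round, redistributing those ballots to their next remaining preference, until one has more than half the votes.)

E

Round 1: A 11, B 7, C 0, D 17, E 8. C eliminated.
Round 2: A 11, B 7, D 17, E 8. B eliminated.
Round 3: A 11, D 17, E 15. A eliminated.
Round 4: D 17, E 26. E has a majority (≥22).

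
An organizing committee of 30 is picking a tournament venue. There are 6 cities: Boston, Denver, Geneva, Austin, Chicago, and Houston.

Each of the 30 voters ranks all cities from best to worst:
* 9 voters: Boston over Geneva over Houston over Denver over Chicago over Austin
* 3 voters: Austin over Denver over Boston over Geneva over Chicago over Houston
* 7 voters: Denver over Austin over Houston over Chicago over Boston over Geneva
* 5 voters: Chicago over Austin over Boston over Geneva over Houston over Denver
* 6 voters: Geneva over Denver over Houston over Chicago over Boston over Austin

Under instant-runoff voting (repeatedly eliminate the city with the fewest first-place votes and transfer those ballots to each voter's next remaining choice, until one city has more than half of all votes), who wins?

Denver

Round 1: Boston 9, Denver 7, Geneva 6, Austin 3, Chicago 5, Houston 0. Houston eliminated.
Round 2: Boston 9, Denver 7, Geneva 6, Austin 3, Chicago 5. Austin eliminated.
Round 3: Boston 9, Denver 10, Geneva 6, Chicago 5. Chicago eliminated.
Round 4: Boston 14, Denver 10, Geneva 6. Geneva eliminated.
Round 5: Boston 14, Denver 16. Denver has a majority (≥16).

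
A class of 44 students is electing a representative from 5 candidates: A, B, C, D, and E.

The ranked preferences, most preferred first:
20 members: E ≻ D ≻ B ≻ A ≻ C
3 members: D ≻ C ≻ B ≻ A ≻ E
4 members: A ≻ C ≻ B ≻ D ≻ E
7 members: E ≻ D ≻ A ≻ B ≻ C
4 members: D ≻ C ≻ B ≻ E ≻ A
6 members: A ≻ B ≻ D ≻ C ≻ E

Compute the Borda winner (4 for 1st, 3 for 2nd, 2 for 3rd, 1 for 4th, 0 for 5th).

A: 20×1 + 3×1 + 4×4 + 7×2 + 4×0 + 6×4 = 77
B: 20×2 + 3×2 + 4×2 + 7×1 + 4×2 + 6×3 = 87
C: 20×0 + 3×3 + 4×3 + 7×0 + 4×3 + 6×1 = 39
D: 20×3 + 3×4 + 4×1 + 7×3 + 4×4 + 6×2 = 125
E: 20×4 + 3×0 + 4×0 + 7×4 + 4×1 + 6×0 = 112

D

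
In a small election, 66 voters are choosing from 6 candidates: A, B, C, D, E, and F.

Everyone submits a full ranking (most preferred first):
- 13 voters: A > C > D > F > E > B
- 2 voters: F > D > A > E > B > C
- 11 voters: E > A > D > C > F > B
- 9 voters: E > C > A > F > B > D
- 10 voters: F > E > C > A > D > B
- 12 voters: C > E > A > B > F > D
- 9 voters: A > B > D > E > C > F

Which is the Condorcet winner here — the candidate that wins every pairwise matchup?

E vs A: 42–24
E vs B: 57–9
E vs C: 41–25
E vs D: 42–24
E vs F: 41–25
E beats every other candidate.

E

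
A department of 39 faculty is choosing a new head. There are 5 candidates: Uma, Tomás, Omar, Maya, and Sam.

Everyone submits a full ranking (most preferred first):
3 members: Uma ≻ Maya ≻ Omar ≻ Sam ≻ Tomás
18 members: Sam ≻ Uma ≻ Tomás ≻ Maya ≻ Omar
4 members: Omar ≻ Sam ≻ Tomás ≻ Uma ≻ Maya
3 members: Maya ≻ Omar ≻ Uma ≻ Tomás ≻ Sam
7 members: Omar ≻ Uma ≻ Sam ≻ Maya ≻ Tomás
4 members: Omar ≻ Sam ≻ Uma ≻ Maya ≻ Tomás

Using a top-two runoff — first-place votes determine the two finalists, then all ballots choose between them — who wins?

Omar

Round 1 first-place votes: Uma 3, Tomás 0, Omar 15, Maya 3, Sam 18. Sam and Omar advance.
Runoff: Sam is ranked above Omar on 18 ballots, Omar above Sam on 21.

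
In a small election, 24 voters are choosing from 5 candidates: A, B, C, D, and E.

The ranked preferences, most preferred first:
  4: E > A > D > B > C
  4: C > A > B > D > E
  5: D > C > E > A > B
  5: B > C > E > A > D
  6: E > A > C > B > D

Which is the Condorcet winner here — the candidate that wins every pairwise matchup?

C

C vs A: 14–10
C vs B: 15–9
C vs D: 15–9
C vs E: 14–10
C beats every other candidate.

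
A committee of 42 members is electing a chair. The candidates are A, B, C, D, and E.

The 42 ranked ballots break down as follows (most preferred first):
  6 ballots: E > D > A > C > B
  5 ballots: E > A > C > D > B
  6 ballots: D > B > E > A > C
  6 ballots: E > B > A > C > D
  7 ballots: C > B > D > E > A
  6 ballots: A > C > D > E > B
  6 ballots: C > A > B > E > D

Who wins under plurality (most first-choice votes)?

First-place votes: A 6, B 0, C 13, D 6, E 17.

E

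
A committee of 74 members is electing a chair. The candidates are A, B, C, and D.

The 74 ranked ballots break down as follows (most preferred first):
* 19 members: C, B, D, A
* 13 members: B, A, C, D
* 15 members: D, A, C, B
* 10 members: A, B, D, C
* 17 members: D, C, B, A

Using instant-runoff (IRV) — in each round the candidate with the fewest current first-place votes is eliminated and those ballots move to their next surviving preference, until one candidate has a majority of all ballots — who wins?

B

Round 1: A 10, B 13, C 19, D 32. A eliminated.
Round 2: B 23, C 19, D 32. C eliminated.
Round 3: B 42, D 32. B has a majority (≥38).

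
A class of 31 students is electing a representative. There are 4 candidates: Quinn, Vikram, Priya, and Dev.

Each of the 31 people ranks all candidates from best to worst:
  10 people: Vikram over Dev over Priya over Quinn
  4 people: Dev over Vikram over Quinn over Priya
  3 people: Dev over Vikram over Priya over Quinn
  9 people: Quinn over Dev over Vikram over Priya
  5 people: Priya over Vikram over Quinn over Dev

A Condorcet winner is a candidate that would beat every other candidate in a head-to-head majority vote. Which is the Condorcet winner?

Dev vs Quinn: 17–14
Dev vs Vikram: 16–15
Dev vs Priya: 26–5
Dev beats every other candidate.

Dev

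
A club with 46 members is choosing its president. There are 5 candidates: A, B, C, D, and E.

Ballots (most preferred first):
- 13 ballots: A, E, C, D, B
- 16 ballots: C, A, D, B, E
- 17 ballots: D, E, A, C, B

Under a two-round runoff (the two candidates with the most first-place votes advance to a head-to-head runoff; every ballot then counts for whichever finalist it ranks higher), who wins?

C

Round 1 first-place votes: A 13, B 0, C 16, D 17, E 0. D and C advance.
Runoff: D is ranked above C on 17 ballots, C above D on 29.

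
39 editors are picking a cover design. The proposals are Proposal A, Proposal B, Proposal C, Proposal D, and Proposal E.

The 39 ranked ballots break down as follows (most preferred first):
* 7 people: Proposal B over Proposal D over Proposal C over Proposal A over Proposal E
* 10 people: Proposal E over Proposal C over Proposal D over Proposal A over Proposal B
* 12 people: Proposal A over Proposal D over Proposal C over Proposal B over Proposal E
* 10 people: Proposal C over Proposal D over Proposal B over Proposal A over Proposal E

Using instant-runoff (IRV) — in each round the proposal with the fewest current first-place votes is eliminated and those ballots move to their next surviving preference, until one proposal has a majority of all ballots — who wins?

Proposal C

Round 1: Proposal A 12, Proposal B 7, Proposal C 10, Proposal D 0, Proposal E 10. Proposal D eliminated.
Round 2: Proposal A 12, Proposal B 7, Proposal C 10, Proposal E 10. Proposal B eliminated.
Round 3: Proposal A 12, Proposal C 17, Proposal E 10. Proposal E eliminated.
Round 4: Proposal A 12, Proposal C 27. Proposal C has a majority (≥20).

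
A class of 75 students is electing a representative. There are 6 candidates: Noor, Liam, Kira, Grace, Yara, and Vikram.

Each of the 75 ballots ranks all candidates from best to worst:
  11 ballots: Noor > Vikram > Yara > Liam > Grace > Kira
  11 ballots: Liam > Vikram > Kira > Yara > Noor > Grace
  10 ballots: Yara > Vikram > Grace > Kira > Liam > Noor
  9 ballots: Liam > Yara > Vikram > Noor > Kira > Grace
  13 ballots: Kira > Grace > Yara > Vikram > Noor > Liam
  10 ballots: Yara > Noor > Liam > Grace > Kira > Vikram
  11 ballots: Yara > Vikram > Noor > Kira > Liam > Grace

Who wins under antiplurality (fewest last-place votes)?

Yara

Last-place votes: Noor 10, Liam 13, Kira 11, Grace 31, Yara 0, Vikram 10.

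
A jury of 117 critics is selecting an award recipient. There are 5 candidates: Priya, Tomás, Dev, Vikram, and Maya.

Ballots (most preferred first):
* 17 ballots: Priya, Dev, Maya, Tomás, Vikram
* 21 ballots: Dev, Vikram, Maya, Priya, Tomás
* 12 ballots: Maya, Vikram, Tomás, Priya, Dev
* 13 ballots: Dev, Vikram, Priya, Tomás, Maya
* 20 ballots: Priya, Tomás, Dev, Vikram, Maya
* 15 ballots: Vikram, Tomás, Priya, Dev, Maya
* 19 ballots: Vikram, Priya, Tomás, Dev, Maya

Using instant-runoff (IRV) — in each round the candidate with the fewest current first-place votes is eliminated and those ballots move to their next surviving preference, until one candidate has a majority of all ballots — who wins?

Round 1: Priya 37, Tomás 0, Dev 34, Vikram 34, Maya 12. Tomás eliminated.
Round 2: Priya 37, Dev 34, Vikram 34, Maya 12. Maya eliminated.
Round 3: Priya 37, Dev 34, Vikram 46. Dev eliminated.
Round 4: Priya 37, Vikram 80. Vikram has a majority (≥59).

Vikram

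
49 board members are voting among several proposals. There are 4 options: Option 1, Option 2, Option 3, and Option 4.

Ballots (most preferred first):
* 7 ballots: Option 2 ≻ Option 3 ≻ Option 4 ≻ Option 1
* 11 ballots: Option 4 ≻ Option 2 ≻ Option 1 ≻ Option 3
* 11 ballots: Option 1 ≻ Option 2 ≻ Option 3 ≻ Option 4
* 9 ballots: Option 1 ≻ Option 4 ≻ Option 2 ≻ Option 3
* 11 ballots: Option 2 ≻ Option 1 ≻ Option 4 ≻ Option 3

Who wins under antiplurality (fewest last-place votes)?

Option 2

Last-place votes: Option 1 7, Option 2 0, Option 3 31, Option 4 11.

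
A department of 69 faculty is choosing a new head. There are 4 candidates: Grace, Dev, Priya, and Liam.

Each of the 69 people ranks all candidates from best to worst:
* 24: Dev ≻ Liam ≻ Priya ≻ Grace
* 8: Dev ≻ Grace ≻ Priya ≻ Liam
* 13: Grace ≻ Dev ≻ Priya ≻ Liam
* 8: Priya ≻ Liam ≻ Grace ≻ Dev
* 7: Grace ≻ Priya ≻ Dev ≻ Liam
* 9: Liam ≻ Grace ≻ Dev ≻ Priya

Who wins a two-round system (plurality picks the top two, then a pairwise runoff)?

Grace

Round 1 first-place votes: Grace 20, Dev 32, Priya 8, Liam 9. Dev and Grace advance.
Runoff: Dev is ranked above Grace on 32 ballots, Grace above Dev on 37.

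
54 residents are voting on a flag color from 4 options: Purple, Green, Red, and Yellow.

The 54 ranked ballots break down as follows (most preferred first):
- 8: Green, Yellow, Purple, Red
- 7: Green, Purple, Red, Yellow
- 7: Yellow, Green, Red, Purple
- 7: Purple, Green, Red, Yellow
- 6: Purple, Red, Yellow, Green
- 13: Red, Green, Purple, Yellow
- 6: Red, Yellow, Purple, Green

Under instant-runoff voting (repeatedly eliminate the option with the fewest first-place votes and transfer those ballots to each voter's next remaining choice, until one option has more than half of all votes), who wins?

Green

Round 1: Purple 13, Green 15, Red 19, Yellow 7. Yellow eliminated.
Round 2: Purple 13, Green 22, Red 19. Purple eliminated.
Round 3: Green 29, Red 25. Green has a majority (≥28).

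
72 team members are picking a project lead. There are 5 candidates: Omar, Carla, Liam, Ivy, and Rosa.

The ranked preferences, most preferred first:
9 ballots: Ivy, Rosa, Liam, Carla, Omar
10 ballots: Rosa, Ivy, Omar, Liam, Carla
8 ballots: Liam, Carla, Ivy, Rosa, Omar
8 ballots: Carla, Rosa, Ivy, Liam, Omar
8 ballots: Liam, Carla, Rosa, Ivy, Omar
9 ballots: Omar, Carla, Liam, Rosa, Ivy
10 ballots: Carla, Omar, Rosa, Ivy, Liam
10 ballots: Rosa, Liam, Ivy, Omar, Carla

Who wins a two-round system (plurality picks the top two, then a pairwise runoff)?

Carla

Round 1 first-place votes: Omar 9, Carla 18, Liam 16, Ivy 9, Rosa 20. Rosa and Carla advance.
Runoff: Rosa is ranked above Carla on 29 ballots, Carla above Rosa on 43.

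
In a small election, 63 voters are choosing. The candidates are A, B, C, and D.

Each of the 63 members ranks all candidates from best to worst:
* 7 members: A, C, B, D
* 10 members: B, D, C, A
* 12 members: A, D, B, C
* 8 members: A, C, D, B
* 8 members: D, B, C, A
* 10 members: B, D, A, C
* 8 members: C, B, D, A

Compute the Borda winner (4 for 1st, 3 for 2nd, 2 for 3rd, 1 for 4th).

B

A: 7×4 + 10×1 + 12×4 + 8×4 + 8×1 + 10×2 + 8×1 = 154
B: 7×2 + 10×4 + 12×2 + 8×1 + 8×3 + 10×4 + 8×3 = 174
C: 7×3 + 10×2 + 12×1 + 8×3 + 8×2 + 10×1 + 8×4 = 135
D: 7×1 + 10×3 + 12×3 + 8×2 + 8×4 + 10×3 + 8×2 = 167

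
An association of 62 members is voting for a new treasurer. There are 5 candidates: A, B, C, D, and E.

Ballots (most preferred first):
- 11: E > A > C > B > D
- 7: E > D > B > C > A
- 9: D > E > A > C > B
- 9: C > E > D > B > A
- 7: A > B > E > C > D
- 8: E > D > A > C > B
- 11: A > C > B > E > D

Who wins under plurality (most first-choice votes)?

E

First-place votes: A 18, B 0, C 9, D 9, E 26.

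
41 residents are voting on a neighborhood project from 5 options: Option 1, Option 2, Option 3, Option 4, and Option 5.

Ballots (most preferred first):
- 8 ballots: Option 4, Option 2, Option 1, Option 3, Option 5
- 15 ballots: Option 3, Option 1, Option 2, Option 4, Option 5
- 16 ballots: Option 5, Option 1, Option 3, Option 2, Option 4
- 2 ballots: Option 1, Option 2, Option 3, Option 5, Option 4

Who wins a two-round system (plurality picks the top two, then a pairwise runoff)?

Round 1 first-place votes: Option 1 2, Option 2 0, Option 3 15, Option 4 8, Option 5 16. Option 5 and Option 3 advance.
Runoff: Option 5 is ranked above Option 3 on 16 ballots, Option 3 above Option 5 on 25.

Option 3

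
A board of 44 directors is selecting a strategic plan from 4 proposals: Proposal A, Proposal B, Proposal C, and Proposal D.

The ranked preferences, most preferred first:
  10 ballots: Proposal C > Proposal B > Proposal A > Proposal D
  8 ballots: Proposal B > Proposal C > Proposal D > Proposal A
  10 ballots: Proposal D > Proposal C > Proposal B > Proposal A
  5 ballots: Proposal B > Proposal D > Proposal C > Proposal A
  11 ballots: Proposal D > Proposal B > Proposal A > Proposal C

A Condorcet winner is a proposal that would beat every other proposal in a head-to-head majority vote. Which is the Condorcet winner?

Proposal B

Proposal B vs Proposal A: 44–0
Proposal B vs Proposal C: 24–20
Proposal B vs Proposal D: 23–21
Proposal B beats every other proposal.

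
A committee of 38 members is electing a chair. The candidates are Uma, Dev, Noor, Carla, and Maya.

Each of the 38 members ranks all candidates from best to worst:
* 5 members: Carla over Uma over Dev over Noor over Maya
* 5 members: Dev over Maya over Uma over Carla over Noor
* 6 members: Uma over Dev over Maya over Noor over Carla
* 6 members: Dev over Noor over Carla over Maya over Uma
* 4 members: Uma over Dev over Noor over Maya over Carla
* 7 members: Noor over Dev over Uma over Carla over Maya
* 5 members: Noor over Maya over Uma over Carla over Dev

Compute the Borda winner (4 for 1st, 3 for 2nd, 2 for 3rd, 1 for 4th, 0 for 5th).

Dev

Uma: 5×3 + 5×2 + 6×4 + 6×0 + 4×4 + 7×2 + 5×2 = 89
Dev: 5×2 + 5×4 + 6×3 + 6×4 + 4×3 + 7×3 + 5×0 = 105
Noor: 5×1 + 5×0 + 6×1 + 6×3 + 4×2 + 7×4 + 5×4 = 85
Carla: 5×4 + 5×1 + 6×0 + 6×2 + 4×0 + 7×1 + 5×1 = 49
Maya: 5×0 + 5×3 + 6×2 + 6×1 + 4×1 + 7×0 + 5×3 = 52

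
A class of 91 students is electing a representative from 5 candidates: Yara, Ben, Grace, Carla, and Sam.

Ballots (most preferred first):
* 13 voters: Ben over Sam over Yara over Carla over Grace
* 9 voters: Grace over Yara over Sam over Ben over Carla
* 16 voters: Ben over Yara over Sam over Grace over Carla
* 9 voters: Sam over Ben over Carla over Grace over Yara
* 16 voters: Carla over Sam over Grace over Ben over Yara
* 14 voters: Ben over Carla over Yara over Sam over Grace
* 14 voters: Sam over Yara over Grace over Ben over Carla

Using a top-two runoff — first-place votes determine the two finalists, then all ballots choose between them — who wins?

Sam

Round 1 first-place votes: Yara 0, Ben 43, Grace 9, Carla 16, Sam 23. Ben and Sam advance.
Runoff: Ben is ranked above Sam on 43 ballots, Sam above Ben on 48.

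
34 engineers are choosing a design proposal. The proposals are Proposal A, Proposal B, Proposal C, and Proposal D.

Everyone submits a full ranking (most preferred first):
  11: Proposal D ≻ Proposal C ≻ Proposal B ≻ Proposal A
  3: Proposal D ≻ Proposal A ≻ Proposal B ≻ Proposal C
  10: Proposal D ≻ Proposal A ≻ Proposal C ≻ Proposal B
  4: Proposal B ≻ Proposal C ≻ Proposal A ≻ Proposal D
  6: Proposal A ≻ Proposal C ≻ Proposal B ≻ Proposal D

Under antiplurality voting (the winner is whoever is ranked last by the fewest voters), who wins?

Last-place votes: Proposal A 11, Proposal B 10, Proposal C 3, Proposal D 10.

Proposal C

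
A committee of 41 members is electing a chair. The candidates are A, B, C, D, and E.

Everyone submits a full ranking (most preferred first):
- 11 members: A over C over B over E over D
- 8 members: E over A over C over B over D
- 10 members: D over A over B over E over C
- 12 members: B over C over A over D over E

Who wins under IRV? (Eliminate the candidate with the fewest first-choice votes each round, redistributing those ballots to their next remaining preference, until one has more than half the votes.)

Round 1: A 11, B 12, C 0, D 10, E 8. C eliminated.
Round 2: A 11, B 12, D 10, E 8. E eliminated.
Round 3: A 19, B 12, D 10. D eliminated.
Round 4: A 29, B 12. A has a majority (≥21).

A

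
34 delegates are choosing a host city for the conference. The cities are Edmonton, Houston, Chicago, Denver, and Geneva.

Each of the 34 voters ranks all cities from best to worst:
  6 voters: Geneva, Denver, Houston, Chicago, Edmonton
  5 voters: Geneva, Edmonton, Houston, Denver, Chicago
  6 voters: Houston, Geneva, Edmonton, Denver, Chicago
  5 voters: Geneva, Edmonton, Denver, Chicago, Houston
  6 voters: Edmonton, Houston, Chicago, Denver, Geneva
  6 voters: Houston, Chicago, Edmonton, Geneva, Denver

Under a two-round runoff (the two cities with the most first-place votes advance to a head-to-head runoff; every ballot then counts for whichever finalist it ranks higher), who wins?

Houston

Round 1 first-place votes: Edmonton 6, Houston 12, Chicago 0, Denver 0, Geneva 16. Geneva and Houston advance.
Runoff: Geneva is ranked above Houston on 16 ballots, Houston above Geneva on 18.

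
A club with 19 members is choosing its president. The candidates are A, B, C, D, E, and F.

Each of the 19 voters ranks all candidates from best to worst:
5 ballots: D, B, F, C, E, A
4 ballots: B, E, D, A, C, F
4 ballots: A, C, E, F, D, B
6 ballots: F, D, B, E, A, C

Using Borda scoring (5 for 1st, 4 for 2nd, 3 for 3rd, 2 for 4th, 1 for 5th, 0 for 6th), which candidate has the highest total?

A: 5×0 + 4×2 + 4×5 + 6×1 = 34
B: 5×4 + 4×5 + 4×0 + 6×3 = 58
C: 5×2 + 4×1 + 4×4 + 6×0 = 30
D: 5×5 + 4×3 + 4×1 + 6×4 = 65
E: 5×1 + 4×4 + 4×3 + 6×2 = 45
F: 5×3 + 4×0 + 4×2 + 6×5 = 53

D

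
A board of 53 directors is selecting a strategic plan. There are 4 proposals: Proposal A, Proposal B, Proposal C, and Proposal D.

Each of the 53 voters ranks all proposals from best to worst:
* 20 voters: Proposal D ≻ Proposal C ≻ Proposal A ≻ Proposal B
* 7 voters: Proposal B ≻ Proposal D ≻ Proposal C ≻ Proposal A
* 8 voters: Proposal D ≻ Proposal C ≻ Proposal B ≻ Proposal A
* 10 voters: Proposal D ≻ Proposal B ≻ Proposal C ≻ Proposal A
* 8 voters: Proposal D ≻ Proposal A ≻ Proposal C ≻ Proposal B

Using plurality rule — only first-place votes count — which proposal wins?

First-place votes: Proposal A 0, Proposal B 7, Proposal C 0, Proposal D 46.

Proposal D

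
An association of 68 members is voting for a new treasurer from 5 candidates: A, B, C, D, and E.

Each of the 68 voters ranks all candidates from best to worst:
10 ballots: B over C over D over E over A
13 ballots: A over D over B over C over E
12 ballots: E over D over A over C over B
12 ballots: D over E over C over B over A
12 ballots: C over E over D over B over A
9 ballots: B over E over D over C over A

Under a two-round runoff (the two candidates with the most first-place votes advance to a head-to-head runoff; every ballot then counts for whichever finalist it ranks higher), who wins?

Round 1 first-place votes: A 13, B 19, C 12, D 12, E 12. B and A advance.
Runoff: B is ranked above A on 43 ballots, A above B on 25.

B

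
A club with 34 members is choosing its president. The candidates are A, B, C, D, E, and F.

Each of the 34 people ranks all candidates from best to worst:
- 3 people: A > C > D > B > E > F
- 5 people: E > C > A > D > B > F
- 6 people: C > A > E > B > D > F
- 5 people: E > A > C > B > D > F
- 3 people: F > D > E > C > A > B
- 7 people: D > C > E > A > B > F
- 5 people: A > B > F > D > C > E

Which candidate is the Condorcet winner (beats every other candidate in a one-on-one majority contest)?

C vs A: 21–13
C vs B: 29–5
C vs D: 19–15
C vs E: 21–13
C vs F: 26–8
C beats every other candidate.

C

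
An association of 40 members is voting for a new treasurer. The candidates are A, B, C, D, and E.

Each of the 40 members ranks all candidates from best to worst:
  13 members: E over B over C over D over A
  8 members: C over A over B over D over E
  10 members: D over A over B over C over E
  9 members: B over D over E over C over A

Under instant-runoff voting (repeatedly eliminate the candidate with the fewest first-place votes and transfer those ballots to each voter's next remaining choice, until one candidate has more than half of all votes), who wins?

B

Round 1: A 0, B 9, C 8, D 10, E 13. A eliminated.
Round 2: B 9, C 8, D 10, E 13. C eliminated.
Round 3: B 17, D 10, E 13. D eliminated.
Round 4: B 27, E 13. B has a majority (≥21).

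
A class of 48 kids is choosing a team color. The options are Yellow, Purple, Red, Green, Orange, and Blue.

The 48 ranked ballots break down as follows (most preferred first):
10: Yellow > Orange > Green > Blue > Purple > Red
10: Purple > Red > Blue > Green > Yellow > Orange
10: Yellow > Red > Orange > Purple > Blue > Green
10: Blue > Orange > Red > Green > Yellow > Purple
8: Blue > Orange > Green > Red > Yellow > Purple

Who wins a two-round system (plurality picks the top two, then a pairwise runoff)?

Blue

Round 1 first-place votes: Yellow 20, Purple 10, Red 0, Green 0, Orange 0, Blue 18. Yellow and Blue advance.
Runoff: Yellow is ranked above Blue on 20 ballots, Blue above Yellow on 28.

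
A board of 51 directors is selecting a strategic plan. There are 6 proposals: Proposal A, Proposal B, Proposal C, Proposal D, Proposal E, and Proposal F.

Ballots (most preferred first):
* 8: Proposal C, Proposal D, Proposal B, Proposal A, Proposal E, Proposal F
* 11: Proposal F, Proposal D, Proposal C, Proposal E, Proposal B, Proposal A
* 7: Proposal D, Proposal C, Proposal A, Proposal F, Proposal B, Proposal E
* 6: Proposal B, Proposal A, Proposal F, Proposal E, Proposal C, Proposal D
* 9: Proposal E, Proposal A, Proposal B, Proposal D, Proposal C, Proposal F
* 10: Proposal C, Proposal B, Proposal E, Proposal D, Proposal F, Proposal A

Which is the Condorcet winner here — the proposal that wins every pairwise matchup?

Proposal D

Proposal D vs Proposal A: 36–15
Proposal D vs Proposal B: 26–25
Proposal D vs Proposal C: 27–24
Proposal D vs Proposal E: 26–25
Proposal D vs Proposal F: 34–17
Proposal D beats every other proposal.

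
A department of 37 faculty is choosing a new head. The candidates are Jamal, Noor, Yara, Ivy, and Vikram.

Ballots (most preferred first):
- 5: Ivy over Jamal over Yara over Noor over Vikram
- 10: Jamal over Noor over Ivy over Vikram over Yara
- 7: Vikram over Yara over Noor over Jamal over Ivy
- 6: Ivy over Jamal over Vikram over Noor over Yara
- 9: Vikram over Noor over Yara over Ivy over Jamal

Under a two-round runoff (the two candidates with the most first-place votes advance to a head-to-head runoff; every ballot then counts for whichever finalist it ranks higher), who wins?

Round 1 first-place votes: Jamal 10, Noor 0, Yara 0, Ivy 11, Vikram 16. Vikram and Ivy advance.
Runoff: Vikram is ranked above Ivy on 16 ballots, Ivy above Vikram on 21.

Ivy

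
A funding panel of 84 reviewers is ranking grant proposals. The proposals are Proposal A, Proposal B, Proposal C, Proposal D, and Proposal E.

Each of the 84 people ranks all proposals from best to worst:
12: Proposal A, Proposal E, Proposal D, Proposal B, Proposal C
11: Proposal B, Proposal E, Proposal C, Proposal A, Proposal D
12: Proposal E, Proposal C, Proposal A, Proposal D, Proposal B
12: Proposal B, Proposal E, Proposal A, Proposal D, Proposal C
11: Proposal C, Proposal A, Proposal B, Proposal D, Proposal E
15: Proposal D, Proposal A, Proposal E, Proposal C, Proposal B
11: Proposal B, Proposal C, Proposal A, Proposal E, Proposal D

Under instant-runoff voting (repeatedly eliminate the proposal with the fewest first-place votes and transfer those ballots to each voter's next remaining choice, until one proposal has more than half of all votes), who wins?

Proposal A

Round 1: Proposal A 12, Proposal B 34, Proposal C 11, Proposal D 15, Proposal E 12. Proposal C eliminated.
Round 2: Proposal A 23, Proposal B 34, Proposal D 15, Proposal E 12. Proposal E eliminated.
Round 3: Proposal A 35, Proposal B 34, Proposal D 15. Proposal D eliminated.
Round 4: Proposal A 50, Proposal B 34. Proposal A has a majority (≥43).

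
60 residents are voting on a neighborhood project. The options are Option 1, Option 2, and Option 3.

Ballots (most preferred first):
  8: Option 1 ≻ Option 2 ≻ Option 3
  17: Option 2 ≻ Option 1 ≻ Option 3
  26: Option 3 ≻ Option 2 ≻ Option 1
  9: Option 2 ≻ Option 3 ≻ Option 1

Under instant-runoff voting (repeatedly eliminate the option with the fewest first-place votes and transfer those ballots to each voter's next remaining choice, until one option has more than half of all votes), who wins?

Option 2

Round 1: Option 1 8, Option 2 26, Option 3 26. Option 1 eliminated.
Round 2: Option 2 34, Option 3 26. Option 2 has a majority (≥31).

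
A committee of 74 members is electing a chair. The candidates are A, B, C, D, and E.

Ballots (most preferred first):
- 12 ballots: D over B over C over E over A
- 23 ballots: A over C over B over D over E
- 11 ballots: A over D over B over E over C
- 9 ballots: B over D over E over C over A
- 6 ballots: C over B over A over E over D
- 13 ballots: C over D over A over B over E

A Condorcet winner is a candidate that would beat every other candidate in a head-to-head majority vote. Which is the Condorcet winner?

C

C vs A: 40–34
C vs B: 42–32
C vs D: 42–32
C vs E: 54–20
C beats every other candidate.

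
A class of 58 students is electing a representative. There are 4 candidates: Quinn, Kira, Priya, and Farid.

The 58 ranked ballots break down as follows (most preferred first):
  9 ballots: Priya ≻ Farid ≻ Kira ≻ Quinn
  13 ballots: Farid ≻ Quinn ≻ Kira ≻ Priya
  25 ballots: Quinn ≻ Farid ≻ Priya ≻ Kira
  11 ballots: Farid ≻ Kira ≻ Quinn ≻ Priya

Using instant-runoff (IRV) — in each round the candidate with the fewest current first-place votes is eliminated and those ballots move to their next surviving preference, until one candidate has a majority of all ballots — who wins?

Farid

Round 1: Quinn 25, Kira 0, Priya 9, Farid 24. Kira eliminated.
Round 2: Quinn 25, Priya 9, Farid 24. Priya eliminated.
Round 3: Quinn 25, Farid 33. Farid has a majority (≥30).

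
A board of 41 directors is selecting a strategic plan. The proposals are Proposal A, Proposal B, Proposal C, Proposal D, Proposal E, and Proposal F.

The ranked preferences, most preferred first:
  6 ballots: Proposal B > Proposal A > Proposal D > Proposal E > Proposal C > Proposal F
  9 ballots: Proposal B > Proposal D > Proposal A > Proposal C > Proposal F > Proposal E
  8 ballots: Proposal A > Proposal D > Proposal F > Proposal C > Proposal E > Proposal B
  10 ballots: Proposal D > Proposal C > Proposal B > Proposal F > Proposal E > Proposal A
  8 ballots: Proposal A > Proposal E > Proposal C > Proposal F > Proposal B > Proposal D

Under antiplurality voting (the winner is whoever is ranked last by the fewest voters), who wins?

Proposal C

Last-place votes: Proposal A 10, Proposal B 8, Proposal C 0, Proposal D 8, Proposal E 9, Proposal F 6.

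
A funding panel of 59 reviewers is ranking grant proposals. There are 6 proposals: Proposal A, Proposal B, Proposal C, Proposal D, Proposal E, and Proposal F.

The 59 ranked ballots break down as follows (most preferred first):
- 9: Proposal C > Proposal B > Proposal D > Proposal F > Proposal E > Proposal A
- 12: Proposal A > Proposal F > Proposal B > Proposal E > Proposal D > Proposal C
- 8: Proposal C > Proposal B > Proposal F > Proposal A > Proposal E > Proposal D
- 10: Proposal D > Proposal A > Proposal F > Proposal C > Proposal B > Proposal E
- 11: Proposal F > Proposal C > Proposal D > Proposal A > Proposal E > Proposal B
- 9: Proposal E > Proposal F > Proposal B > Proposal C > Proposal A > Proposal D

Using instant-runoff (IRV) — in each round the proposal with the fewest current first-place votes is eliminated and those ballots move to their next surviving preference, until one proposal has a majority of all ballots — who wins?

Round 1: Proposal A 12, Proposal B 0, Proposal C 17, Proposal D 10, Proposal E 9, Proposal F 11. Proposal B eliminated.
Round 2: Proposal A 12, Proposal C 17, Proposal D 10, Proposal E 9, Proposal F 11. Proposal E eliminated.
Round 3: Proposal A 12, Proposal C 17, Proposal D 10, Proposal F 20. Proposal D eliminated.
Round 4: Proposal A 22, Proposal C 17, Proposal F 20. Proposal C eliminated.
Round 5: Proposal A 22, Proposal F 37. Proposal F has a majority (≥30).

Proposal F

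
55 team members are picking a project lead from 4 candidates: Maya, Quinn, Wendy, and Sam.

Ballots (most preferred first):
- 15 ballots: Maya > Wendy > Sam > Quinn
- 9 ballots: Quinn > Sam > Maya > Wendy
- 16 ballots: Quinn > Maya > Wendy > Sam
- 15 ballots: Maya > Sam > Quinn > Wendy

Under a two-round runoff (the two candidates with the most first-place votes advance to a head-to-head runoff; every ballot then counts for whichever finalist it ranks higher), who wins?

Maya

Round 1 first-place votes: Maya 30, Quinn 25, Wendy 0, Sam 0. Maya and Quinn advance.
Runoff: Maya is ranked above Quinn on 30 ballots, Quinn above Maya on 25.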